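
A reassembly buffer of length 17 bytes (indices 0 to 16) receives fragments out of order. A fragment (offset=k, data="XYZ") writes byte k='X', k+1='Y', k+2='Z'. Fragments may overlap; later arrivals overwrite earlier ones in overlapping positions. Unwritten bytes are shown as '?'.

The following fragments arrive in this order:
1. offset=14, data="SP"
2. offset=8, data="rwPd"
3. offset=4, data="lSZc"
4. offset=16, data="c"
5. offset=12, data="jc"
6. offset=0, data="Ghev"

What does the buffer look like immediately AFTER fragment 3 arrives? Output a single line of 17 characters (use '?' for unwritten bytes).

Answer: ????lSZcrwPd??SP?

Derivation:
Fragment 1: offset=14 data="SP" -> buffer=??????????????SP?
Fragment 2: offset=8 data="rwPd" -> buffer=????????rwPd??SP?
Fragment 3: offset=4 data="lSZc" -> buffer=????lSZcrwPd??SP?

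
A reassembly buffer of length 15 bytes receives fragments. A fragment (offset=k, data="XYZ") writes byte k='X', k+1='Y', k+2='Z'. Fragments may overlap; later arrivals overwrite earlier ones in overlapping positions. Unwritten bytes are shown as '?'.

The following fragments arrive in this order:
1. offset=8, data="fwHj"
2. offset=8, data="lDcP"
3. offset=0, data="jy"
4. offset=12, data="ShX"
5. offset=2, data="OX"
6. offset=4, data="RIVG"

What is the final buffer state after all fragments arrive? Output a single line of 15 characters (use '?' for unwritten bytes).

Answer: jyOXRIVGlDcPShX

Derivation:
Fragment 1: offset=8 data="fwHj" -> buffer=????????fwHj???
Fragment 2: offset=8 data="lDcP" -> buffer=????????lDcP???
Fragment 3: offset=0 data="jy" -> buffer=jy??????lDcP???
Fragment 4: offset=12 data="ShX" -> buffer=jy??????lDcPShX
Fragment 5: offset=2 data="OX" -> buffer=jyOX????lDcPShX
Fragment 6: offset=4 data="RIVG" -> buffer=jyOXRIVGlDcPShX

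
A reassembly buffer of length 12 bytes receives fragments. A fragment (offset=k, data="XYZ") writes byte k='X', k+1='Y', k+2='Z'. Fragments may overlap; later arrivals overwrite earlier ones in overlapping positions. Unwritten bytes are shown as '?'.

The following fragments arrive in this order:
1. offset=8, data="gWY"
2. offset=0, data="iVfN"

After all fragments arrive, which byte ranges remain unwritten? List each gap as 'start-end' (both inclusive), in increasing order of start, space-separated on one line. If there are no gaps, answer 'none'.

Answer: 4-7 11-11

Derivation:
Fragment 1: offset=8 len=3
Fragment 2: offset=0 len=4
Gaps: 4-7 11-11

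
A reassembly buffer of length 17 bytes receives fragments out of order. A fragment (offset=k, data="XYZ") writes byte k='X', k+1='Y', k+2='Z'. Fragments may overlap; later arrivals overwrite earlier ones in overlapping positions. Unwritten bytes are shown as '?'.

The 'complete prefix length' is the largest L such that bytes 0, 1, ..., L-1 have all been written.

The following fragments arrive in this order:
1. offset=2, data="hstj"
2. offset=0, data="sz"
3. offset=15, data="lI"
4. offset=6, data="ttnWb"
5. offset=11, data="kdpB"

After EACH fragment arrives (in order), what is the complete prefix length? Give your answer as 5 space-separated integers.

Fragment 1: offset=2 data="hstj" -> buffer=??hstj??????????? -> prefix_len=0
Fragment 2: offset=0 data="sz" -> buffer=szhstj??????????? -> prefix_len=6
Fragment 3: offset=15 data="lI" -> buffer=szhstj?????????lI -> prefix_len=6
Fragment 4: offset=6 data="ttnWb" -> buffer=szhstjttnWb????lI -> prefix_len=11
Fragment 5: offset=11 data="kdpB" -> buffer=szhstjttnWbkdpBlI -> prefix_len=17

Answer: 0 6 6 11 17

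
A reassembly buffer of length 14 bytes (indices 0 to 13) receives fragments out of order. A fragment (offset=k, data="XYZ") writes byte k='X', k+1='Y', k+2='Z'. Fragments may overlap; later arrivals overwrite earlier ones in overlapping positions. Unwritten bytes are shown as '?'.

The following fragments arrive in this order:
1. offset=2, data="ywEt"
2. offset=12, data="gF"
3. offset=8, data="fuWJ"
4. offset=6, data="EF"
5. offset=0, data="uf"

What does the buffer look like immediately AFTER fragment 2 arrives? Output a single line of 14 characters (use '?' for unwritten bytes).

Answer: ??ywEt??????gF

Derivation:
Fragment 1: offset=2 data="ywEt" -> buffer=??ywEt????????
Fragment 2: offset=12 data="gF" -> buffer=??ywEt??????gF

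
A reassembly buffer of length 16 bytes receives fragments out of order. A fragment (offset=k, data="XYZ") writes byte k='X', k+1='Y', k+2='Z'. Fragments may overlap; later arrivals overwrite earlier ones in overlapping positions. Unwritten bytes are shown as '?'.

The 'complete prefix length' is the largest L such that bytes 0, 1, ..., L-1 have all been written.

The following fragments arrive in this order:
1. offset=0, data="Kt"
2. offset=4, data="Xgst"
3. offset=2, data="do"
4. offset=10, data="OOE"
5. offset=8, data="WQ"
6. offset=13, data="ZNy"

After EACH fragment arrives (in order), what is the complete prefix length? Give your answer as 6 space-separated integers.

Fragment 1: offset=0 data="Kt" -> buffer=Kt?????????????? -> prefix_len=2
Fragment 2: offset=4 data="Xgst" -> buffer=Kt??Xgst???????? -> prefix_len=2
Fragment 3: offset=2 data="do" -> buffer=KtdoXgst???????? -> prefix_len=8
Fragment 4: offset=10 data="OOE" -> buffer=KtdoXgst??OOE??? -> prefix_len=8
Fragment 5: offset=8 data="WQ" -> buffer=KtdoXgstWQOOE??? -> prefix_len=13
Fragment 6: offset=13 data="ZNy" -> buffer=KtdoXgstWQOOEZNy -> prefix_len=16

Answer: 2 2 8 8 13 16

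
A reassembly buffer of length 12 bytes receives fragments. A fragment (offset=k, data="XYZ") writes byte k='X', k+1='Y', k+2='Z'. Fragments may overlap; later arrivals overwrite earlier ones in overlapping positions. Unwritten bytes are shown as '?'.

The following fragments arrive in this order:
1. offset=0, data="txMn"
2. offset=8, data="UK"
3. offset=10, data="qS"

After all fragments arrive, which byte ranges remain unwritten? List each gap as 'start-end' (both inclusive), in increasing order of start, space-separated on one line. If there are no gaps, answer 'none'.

Fragment 1: offset=0 len=4
Fragment 2: offset=8 len=2
Fragment 3: offset=10 len=2
Gaps: 4-7

Answer: 4-7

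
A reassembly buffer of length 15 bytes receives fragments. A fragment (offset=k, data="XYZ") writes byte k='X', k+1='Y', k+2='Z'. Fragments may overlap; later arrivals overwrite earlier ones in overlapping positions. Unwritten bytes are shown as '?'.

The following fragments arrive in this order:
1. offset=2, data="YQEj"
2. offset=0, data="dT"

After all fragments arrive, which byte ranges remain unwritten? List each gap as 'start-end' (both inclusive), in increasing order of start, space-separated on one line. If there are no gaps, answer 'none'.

Answer: 6-14

Derivation:
Fragment 1: offset=2 len=4
Fragment 2: offset=0 len=2
Gaps: 6-14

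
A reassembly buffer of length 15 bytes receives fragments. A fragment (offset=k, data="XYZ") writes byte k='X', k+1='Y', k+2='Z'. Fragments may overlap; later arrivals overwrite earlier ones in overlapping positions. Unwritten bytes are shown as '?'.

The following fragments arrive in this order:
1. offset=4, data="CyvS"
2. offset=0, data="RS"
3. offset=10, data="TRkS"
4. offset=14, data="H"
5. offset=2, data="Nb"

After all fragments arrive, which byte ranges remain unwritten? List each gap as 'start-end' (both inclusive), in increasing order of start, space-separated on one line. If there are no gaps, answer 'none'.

Answer: 8-9

Derivation:
Fragment 1: offset=4 len=4
Fragment 2: offset=0 len=2
Fragment 3: offset=10 len=4
Fragment 4: offset=14 len=1
Fragment 5: offset=2 len=2
Gaps: 8-9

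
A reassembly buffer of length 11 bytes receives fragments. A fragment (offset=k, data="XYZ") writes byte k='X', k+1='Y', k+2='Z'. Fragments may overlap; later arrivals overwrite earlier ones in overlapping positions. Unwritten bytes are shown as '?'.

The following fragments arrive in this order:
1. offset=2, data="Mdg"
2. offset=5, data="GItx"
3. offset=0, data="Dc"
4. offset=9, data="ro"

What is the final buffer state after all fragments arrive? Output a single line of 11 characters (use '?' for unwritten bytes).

Fragment 1: offset=2 data="Mdg" -> buffer=??Mdg??????
Fragment 2: offset=5 data="GItx" -> buffer=??MdgGItx??
Fragment 3: offset=0 data="Dc" -> buffer=DcMdgGItx??
Fragment 4: offset=9 data="ro" -> buffer=DcMdgGItxro

Answer: DcMdgGItxro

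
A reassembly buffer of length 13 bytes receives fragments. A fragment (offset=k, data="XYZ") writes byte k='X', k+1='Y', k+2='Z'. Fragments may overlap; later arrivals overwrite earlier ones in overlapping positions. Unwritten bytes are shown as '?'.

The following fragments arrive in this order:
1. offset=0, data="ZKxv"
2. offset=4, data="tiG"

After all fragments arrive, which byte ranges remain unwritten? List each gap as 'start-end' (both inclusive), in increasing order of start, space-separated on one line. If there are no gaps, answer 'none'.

Answer: 7-12

Derivation:
Fragment 1: offset=0 len=4
Fragment 2: offset=4 len=3
Gaps: 7-12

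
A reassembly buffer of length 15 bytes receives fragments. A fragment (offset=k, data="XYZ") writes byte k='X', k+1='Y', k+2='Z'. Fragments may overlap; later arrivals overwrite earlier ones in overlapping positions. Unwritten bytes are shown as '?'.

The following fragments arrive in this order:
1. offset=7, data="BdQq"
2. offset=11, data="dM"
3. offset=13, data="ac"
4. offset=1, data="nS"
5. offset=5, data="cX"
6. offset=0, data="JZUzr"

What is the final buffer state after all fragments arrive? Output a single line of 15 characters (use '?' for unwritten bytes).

Fragment 1: offset=7 data="BdQq" -> buffer=???????BdQq????
Fragment 2: offset=11 data="dM" -> buffer=???????BdQqdM??
Fragment 3: offset=13 data="ac" -> buffer=???????BdQqdMac
Fragment 4: offset=1 data="nS" -> buffer=?nS????BdQqdMac
Fragment 5: offset=5 data="cX" -> buffer=?nS??cXBdQqdMac
Fragment 6: offset=0 data="JZUzr" -> buffer=JZUzrcXBdQqdMac

Answer: JZUzrcXBdQqdMac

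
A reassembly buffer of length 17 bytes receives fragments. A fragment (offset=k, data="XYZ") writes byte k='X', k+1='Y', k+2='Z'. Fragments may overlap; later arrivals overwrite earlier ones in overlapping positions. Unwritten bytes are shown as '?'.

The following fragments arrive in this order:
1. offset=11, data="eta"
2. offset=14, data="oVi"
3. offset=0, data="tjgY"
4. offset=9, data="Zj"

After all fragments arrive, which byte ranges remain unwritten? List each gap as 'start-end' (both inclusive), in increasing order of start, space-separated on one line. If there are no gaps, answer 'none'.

Answer: 4-8

Derivation:
Fragment 1: offset=11 len=3
Fragment 2: offset=14 len=3
Fragment 3: offset=0 len=4
Fragment 4: offset=9 len=2
Gaps: 4-8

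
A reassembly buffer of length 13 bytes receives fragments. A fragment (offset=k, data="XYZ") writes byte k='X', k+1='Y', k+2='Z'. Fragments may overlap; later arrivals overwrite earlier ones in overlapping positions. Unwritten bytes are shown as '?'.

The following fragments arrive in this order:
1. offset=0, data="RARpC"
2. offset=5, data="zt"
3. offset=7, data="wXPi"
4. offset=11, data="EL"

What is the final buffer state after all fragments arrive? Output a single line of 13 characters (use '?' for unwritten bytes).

Answer: RARpCztwXPiEL

Derivation:
Fragment 1: offset=0 data="RARpC" -> buffer=RARpC????????
Fragment 2: offset=5 data="zt" -> buffer=RARpCzt??????
Fragment 3: offset=7 data="wXPi" -> buffer=RARpCztwXPi??
Fragment 4: offset=11 data="EL" -> buffer=RARpCztwXPiEL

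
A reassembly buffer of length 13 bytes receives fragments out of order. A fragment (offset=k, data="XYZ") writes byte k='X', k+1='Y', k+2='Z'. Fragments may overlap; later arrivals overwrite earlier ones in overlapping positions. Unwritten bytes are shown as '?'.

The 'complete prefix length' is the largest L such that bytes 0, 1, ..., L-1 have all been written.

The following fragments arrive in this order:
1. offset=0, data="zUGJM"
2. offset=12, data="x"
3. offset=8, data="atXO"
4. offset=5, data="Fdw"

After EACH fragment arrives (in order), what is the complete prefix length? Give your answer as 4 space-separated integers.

Answer: 5 5 5 13

Derivation:
Fragment 1: offset=0 data="zUGJM" -> buffer=zUGJM???????? -> prefix_len=5
Fragment 2: offset=12 data="x" -> buffer=zUGJM???????x -> prefix_len=5
Fragment 3: offset=8 data="atXO" -> buffer=zUGJM???atXOx -> prefix_len=5
Fragment 4: offset=5 data="Fdw" -> buffer=zUGJMFdwatXOx -> prefix_len=13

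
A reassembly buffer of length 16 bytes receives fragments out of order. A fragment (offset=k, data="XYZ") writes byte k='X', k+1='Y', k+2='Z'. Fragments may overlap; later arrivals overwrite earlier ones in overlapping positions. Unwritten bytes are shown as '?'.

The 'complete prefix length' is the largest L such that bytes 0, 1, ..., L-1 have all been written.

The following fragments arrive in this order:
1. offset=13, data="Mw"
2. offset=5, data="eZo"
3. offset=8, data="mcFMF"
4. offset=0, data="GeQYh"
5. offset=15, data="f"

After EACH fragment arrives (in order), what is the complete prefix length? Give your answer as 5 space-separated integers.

Fragment 1: offset=13 data="Mw" -> buffer=?????????????Mw? -> prefix_len=0
Fragment 2: offset=5 data="eZo" -> buffer=?????eZo?????Mw? -> prefix_len=0
Fragment 3: offset=8 data="mcFMF" -> buffer=?????eZomcFMFMw? -> prefix_len=0
Fragment 4: offset=0 data="GeQYh" -> buffer=GeQYheZomcFMFMw? -> prefix_len=15
Fragment 5: offset=15 data="f" -> buffer=GeQYheZomcFMFMwf -> prefix_len=16

Answer: 0 0 0 15 16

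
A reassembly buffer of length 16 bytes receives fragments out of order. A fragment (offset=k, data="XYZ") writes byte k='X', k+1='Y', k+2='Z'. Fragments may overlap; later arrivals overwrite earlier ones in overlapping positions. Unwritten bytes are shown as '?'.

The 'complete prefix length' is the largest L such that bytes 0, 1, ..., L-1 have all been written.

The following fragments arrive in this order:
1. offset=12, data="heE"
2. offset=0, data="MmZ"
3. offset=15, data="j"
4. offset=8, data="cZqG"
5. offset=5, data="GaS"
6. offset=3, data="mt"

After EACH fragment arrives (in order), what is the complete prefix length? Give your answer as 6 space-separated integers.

Fragment 1: offset=12 data="heE" -> buffer=????????????heE? -> prefix_len=0
Fragment 2: offset=0 data="MmZ" -> buffer=MmZ?????????heE? -> prefix_len=3
Fragment 3: offset=15 data="j" -> buffer=MmZ?????????heEj -> prefix_len=3
Fragment 4: offset=8 data="cZqG" -> buffer=MmZ?????cZqGheEj -> prefix_len=3
Fragment 5: offset=5 data="GaS" -> buffer=MmZ??GaScZqGheEj -> prefix_len=3
Fragment 6: offset=3 data="mt" -> buffer=MmZmtGaScZqGheEj -> prefix_len=16

Answer: 0 3 3 3 3 16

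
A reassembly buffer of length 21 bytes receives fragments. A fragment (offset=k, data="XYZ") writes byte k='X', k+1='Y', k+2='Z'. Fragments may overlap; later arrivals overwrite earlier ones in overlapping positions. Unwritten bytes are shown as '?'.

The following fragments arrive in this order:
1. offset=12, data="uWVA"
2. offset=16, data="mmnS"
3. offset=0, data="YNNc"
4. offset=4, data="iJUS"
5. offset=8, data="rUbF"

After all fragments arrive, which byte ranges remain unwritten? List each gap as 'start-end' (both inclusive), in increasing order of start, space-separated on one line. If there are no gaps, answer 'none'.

Fragment 1: offset=12 len=4
Fragment 2: offset=16 len=4
Fragment 3: offset=0 len=4
Fragment 4: offset=4 len=4
Fragment 5: offset=8 len=4
Gaps: 20-20

Answer: 20-20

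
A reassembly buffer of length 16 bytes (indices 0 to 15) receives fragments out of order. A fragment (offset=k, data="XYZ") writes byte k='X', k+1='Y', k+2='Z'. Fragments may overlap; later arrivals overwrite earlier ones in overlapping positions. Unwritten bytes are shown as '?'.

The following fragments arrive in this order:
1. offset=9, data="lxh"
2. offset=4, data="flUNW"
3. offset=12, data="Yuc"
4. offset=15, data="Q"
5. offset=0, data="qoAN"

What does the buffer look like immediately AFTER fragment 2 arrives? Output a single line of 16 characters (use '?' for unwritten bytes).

Fragment 1: offset=9 data="lxh" -> buffer=?????????lxh????
Fragment 2: offset=4 data="flUNW" -> buffer=????flUNWlxh????

Answer: ????flUNWlxh????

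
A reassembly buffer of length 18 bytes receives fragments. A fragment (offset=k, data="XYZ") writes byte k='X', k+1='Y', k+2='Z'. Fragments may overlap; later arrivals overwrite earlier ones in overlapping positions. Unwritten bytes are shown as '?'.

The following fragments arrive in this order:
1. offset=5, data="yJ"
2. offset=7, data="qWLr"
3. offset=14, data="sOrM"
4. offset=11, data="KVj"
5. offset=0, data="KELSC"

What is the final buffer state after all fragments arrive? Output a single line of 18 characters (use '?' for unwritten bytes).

Answer: KELSCyJqWLrKVjsOrM

Derivation:
Fragment 1: offset=5 data="yJ" -> buffer=?????yJ???????????
Fragment 2: offset=7 data="qWLr" -> buffer=?????yJqWLr???????
Fragment 3: offset=14 data="sOrM" -> buffer=?????yJqWLr???sOrM
Fragment 4: offset=11 data="KVj" -> buffer=?????yJqWLrKVjsOrM
Fragment 5: offset=0 data="KELSC" -> buffer=KELSCyJqWLrKVjsOrM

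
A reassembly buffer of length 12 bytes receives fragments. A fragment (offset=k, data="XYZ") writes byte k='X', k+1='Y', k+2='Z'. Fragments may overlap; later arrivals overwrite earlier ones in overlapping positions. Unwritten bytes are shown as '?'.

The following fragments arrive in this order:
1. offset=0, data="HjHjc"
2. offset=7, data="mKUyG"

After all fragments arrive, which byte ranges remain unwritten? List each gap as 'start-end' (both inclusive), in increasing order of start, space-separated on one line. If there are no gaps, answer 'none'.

Answer: 5-6

Derivation:
Fragment 1: offset=0 len=5
Fragment 2: offset=7 len=5
Gaps: 5-6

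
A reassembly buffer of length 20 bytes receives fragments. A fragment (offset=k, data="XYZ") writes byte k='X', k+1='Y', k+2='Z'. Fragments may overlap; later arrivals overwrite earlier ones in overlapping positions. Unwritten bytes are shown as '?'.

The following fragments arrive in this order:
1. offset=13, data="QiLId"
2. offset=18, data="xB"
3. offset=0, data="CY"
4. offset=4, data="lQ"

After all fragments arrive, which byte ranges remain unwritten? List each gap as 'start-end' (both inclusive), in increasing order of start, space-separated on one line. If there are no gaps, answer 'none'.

Answer: 2-3 6-12

Derivation:
Fragment 1: offset=13 len=5
Fragment 2: offset=18 len=2
Fragment 3: offset=0 len=2
Fragment 4: offset=4 len=2
Gaps: 2-3 6-12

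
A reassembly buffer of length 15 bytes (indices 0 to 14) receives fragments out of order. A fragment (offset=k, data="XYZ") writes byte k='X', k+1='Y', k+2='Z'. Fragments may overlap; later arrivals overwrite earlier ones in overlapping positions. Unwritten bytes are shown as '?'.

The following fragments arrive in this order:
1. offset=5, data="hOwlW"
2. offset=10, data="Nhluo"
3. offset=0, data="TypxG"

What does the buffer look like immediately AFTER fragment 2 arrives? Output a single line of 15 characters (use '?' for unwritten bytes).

Fragment 1: offset=5 data="hOwlW" -> buffer=?????hOwlW?????
Fragment 2: offset=10 data="Nhluo" -> buffer=?????hOwlWNhluo

Answer: ?????hOwlWNhluo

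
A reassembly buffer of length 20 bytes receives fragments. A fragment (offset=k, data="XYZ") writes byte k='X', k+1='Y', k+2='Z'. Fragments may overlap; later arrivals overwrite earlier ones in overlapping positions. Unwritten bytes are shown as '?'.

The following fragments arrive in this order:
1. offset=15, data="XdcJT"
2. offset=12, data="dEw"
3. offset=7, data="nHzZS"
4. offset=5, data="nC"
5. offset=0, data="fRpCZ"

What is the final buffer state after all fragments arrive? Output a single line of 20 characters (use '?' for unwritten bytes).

Answer: fRpCZnCnHzZSdEwXdcJT

Derivation:
Fragment 1: offset=15 data="XdcJT" -> buffer=???????????????XdcJT
Fragment 2: offset=12 data="dEw" -> buffer=????????????dEwXdcJT
Fragment 3: offset=7 data="nHzZS" -> buffer=???????nHzZSdEwXdcJT
Fragment 4: offset=5 data="nC" -> buffer=?????nCnHzZSdEwXdcJT
Fragment 5: offset=0 data="fRpCZ" -> buffer=fRpCZnCnHzZSdEwXdcJT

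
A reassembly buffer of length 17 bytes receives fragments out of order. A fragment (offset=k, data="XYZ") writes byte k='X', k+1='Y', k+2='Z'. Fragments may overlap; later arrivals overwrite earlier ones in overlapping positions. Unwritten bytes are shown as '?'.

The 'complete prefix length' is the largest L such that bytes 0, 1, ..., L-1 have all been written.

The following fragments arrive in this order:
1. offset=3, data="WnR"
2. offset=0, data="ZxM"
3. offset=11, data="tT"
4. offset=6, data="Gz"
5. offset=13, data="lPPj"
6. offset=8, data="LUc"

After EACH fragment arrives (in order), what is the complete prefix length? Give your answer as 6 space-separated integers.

Fragment 1: offset=3 data="WnR" -> buffer=???WnR??????????? -> prefix_len=0
Fragment 2: offset=0 data="ZxM" -> buffer=ZxMWnR??????????? -> prefix_len=6
Fragment 3: offset=11 data="tT" -> buffer=ZxMWnR?????tT???? -> prefix_len=6
Fragment 4: offset=6 data="Gz" -> buffer=ZxMWnRGz???tT???? -> prefix_len=8
Fragment 5: offset=13 data="lPPj" -> buffer=ZxMWnRGz???tTlPPj -> prefix_len=8
Fragment 6: offset=8 data="LUc" -> buffer=ZxMWnRGzLUctTlPPj -> prefix_len=17

Answer: 0 6 6 8 8 17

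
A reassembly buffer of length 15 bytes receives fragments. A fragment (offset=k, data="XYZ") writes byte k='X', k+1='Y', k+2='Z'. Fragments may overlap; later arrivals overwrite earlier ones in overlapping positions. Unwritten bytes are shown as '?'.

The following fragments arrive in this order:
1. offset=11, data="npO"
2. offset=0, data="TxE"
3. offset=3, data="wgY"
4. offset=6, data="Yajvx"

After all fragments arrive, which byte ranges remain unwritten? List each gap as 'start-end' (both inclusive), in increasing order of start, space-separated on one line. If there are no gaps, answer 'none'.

Answer: 14-14

Derivation:
Fragment 1: offset=11 len=3
Fragment 2: offset=0 len=3
Fragment 3: offset=3 len=3
Fragment 4: offset=6 len=5
Gaps: 14-14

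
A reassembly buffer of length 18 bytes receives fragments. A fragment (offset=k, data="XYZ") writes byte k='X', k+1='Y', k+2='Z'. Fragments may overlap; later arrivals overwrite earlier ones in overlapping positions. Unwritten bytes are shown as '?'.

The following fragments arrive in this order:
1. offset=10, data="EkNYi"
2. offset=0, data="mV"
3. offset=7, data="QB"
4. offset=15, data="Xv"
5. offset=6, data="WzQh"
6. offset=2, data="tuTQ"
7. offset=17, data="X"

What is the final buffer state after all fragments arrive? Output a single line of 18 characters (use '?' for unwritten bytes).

Answer: mVtuTQWzQhEkNYiXvX

Derivation:
Fragment 1: offset=10 data="EkNYi" -> buffer=??????????EkNYi???
Fragment 2: offset=0 data="mV" -> buffer=mV????????EkNYi???
Fragment 3: offset=7 data="QB" -> buffer=mV?????QB?EkNYi???
Fragment 4: offset=15 data="Xv" -> buffer=mV?????QB?EkNYiXv?
Fragment 5: offset=6 data="WzQh" -> buffer=mV????WzQhEkNYiXv?
Fragment 6: offset=2 data="tuTQ" -> buffer=mVtuTQWzQhEkNYiXv?
Fragment 7: offset=17 data="X" -> buffer=mVtuTQWzQhEkNYiXvX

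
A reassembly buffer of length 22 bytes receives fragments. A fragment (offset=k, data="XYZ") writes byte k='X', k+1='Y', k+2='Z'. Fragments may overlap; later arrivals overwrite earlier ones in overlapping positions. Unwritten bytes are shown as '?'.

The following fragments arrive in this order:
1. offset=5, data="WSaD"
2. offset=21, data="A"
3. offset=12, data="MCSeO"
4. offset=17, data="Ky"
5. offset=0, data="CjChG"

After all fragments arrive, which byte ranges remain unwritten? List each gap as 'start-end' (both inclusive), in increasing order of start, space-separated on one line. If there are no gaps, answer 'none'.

Answer: 9-11 19-20

Derivation:
Fragment 1: offset=5 len=4
Fragment 2: offset=21 len=1
Fragment 3: offset=12 len=5
Fragment 4: offset=17 len=2
Fragment 5: offset=0 len=5
Gaps: 9-11 19-20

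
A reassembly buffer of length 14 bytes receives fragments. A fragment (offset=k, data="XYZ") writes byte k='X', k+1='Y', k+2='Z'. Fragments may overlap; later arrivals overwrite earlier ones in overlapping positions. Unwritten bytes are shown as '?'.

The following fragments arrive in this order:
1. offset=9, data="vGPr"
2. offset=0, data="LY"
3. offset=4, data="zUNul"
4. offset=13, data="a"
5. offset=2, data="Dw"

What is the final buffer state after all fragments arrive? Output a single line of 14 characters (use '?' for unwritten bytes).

Answer: LYDwzUNulvGPra

Derivation:
Fragment 1: offset=9 data="vGPr" -> buffer=?????????vGPr?
Fragment 2: offset=0 data="LY" -> buffer=LY???????vGPr?
Fragment 3: offset=4 data="zUNul" -> buffer=LY??zUNulvGPr?
Fragment 4: offset=13 data="a" -> buffer=LY??zUNulvGPra
Fragment 5: offset=2 data="Dw" -> buffer=LYDwzUNulvGPra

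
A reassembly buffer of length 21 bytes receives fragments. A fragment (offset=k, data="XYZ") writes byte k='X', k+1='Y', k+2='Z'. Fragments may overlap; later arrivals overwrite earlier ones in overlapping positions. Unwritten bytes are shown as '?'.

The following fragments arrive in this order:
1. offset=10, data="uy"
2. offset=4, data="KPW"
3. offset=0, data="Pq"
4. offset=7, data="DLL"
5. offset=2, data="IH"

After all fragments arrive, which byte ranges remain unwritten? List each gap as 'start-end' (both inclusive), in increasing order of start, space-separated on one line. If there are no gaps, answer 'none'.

Fragment 1: offset=10 len=2
Fragment 2: offset=4 len=3
Fragment 3: offset=0 len=2
Fragment 4: offset=7 len=3
Fragment 5: offset=2 len=2
Gaps: 12-20

Answer: 12-20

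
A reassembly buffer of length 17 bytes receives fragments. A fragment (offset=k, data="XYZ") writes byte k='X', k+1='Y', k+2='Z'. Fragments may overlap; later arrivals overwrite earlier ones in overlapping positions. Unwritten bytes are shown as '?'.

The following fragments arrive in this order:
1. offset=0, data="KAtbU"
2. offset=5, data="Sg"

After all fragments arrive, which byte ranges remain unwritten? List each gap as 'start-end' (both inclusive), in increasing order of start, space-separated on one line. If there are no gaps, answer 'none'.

Fragment 1: offset=0 len=5
Fragment 2: offset=5 len=2
Gaps: 7-16

Answer: 7-16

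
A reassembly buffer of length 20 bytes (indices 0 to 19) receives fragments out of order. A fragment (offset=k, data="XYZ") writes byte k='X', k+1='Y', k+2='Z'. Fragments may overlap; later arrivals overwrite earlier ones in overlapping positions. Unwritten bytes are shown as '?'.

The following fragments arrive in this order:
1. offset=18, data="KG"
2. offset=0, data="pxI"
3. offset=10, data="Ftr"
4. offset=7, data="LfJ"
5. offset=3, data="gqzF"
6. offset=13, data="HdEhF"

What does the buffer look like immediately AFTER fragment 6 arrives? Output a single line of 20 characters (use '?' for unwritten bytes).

Fragment 1: offset=18 data="KG" -> buffer=??????????????????KG
Fragment 2: offset=0 data="pxI" -> buffer=pxI???????????????KG
Fragment 3: offset=10 data="Ftr" -> buffer=pxI???????Ftr?????KG
Fragment 4: offset=7 data="LfJ" -> buffer=pxI????LfJFtr?????KG
Fragment 5: offset=3 data="gqzF" -> buffer=pxIgqzFLfJFtr?????KG
Fragment 6: offset=13 data="HdEhF" -> buffer=pxIgqzFLfJFtrHdEhFKG

Answer: pxIgqzFLfJFtrHdEhFKG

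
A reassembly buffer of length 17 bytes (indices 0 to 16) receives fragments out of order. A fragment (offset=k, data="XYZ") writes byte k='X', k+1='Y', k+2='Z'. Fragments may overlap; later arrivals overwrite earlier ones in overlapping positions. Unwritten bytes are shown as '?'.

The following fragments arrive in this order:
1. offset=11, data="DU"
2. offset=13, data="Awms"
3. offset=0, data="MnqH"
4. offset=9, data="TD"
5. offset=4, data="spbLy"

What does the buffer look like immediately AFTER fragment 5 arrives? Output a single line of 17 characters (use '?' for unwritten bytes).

Answer: MnqHspbLyTDDUAwms

Derivation:
Fragment 1: offset=11 data="DU" -> buffer=???????????DU????
Fragment 2: offset=13 data="Awms" -> buffer=???????????DUAwms
Fragment 3: offset=0 data="MnqH" -> buffer=MnqH???????DUAwms
Fragment 4: offset=9 data="TD" -> buffer=MnqH?????TDDUAwms
Fragment 5: offset=4 data="spbLy" -> buffer=MnqHspbLyTDDUAwms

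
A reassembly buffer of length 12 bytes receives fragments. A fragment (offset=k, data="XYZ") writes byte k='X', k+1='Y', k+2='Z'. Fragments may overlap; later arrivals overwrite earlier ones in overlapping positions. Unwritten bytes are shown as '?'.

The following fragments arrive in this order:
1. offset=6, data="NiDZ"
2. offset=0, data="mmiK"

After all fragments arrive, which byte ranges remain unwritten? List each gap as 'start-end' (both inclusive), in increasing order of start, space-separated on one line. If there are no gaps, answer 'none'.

Answer: 4-5 10-11

Derivation:
Fragment 1: offset=6 len=4
Fragment 2: offset=0 len=4
Gaps: 4-5 10-11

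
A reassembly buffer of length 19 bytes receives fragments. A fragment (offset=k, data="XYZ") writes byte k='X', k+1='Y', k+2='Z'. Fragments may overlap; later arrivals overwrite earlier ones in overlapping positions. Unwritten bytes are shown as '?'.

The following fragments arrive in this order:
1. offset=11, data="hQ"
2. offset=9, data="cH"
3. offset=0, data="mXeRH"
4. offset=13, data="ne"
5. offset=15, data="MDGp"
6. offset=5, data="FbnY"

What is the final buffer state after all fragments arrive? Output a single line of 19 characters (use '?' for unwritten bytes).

Answer: mXeRHFbnYcHhQneMDGp

Derivation:
Fragment 1: offset=11 data="hQ" -> buffer=???????????hQ??????
Fragment 2: offset=9 data="cH" -> buffer=?????????cHhQ??????
Fragment 3: offset=0 data="mXeRH" -> buffer=mXeRH????cHhQ??????
Fragment 4: offset=13 data="ne" -> buffer=mXeRH????cHhQne????
Fragment 5: offset=15 data="MDGp" -> buffer=mXeRH????cHhQneMDGp
Fragment 6: offset=5 data="FbnY" -> buffer=mXeRHFbnYcHhQneMDGp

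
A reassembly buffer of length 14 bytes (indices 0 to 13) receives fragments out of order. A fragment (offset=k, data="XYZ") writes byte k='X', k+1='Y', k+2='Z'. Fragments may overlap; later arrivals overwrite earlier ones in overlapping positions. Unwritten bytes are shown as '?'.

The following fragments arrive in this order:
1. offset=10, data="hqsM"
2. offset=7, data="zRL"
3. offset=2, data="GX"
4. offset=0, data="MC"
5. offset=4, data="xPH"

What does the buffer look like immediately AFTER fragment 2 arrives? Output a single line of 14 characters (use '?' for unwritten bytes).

Fragment 1: offset=10 data="hqsM" -> buffer=??????????hqsM
Fragment 2: offset=7 data="zRL" -> buffer=???????zRLhqsM

Answer: ???????zRLhqsM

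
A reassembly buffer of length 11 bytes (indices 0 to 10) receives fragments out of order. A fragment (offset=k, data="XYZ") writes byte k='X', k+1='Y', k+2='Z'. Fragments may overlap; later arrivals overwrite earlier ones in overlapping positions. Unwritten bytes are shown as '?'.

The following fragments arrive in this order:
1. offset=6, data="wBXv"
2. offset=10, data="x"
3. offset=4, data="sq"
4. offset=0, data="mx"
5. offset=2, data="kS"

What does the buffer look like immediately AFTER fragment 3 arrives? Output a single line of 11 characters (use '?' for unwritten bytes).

Answer: ????sqwBXvx

Derivation:
Fragment 1: offset=6 data="wBXv" -> buffer=??????wBXv?
Fragment 2: offset=10 data="x" -> buffer=??????wBXvx
Fragment 3: offset=4 data="sq" -> buffer=????sqwBXvx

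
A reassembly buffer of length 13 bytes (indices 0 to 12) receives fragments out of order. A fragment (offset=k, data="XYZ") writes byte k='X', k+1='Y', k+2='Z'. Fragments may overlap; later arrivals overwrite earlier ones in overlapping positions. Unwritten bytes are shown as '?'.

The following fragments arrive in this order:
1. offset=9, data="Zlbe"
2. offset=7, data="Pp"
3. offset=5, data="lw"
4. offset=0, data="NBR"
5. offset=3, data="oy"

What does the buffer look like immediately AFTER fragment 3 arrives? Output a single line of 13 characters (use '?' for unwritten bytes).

Fragment 1: offset=9 data="Zlbe" -> buffer=?????????Zlbe
Fragment 2: offset=7 data="Pp" -> buffer=???????PpZlbe
Fragment 3: offset=5 data="lw" -> buffer=?????lwPpZlbe

Answer: ?????lwPpZlbe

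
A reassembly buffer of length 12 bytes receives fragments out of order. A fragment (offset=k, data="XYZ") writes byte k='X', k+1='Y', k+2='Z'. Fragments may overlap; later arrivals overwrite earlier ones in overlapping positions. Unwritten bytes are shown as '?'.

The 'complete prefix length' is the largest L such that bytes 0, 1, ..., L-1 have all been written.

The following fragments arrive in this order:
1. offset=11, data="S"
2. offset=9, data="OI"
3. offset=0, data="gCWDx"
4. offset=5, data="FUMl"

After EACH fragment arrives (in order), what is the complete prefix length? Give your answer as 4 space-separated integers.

Fragment 1: offset=11 data="S" -> buffer=???????????S -> prefix_len=0
Fragment 2: offset=9 data="OI" -> buffer=?????????OIS -> prefix_len=0
Fragment 3: offset=0 data="gCWDx" -> buffer=gCWDx????OIS -> prefix_len=5
Fragment 4: offset=5 data="FUMl" -> buffer=gCWDxFUMlOIS -> prefix_len=12

Answer: 0 0 5 12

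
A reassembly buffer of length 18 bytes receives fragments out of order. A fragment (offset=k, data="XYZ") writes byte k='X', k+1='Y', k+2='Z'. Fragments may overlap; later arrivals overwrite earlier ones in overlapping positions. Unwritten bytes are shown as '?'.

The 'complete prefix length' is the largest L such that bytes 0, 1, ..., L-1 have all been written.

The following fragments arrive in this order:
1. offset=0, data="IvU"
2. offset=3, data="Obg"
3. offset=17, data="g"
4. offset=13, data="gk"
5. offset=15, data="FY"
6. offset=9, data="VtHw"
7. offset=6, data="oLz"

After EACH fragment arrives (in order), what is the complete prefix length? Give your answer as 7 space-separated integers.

Answer: 3 6 6 6 6 6 18

Derivation:
Fragment 1: offset=0 data="IvU" -> buffer=IvU??????????????? -> prefix_len=3
Fragment 2: offset=3 data="Obg" -> buffer=IvUObg???????????? -> prefix_len=6
Fragment 3: offset=17 data="g" -> buffer=IvUObg???????????g -> prefix_len=6
Fragment 4: offset=13 data="gk" -> buffer=IvUObg???????gk??g -> prefix_len=6
Fragment 5: offset=15 data="FY" -> buffer=IvUObg???????gkFYg -> prefix_len=6
Fragment 6: offset=9 data="VtHw" -> buffer=IvUObg???VtHwgkFYg -> prefix_len=6
Fragment 7: offset=6 data="oLz" -> buffer=IvUObgoLzVtHwgkFYg -> prefix_len=18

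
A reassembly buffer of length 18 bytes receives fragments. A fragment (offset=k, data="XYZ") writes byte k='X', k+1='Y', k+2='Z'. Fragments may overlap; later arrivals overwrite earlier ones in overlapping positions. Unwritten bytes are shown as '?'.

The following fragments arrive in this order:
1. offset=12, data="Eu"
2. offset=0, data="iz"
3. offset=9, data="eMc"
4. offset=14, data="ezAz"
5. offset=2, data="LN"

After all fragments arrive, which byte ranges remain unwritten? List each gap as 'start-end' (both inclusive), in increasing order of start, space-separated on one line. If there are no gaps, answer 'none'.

Fragment 1: offset=12 len=2
Fragment 2: offset=0 len=2
Fragment 3: offset=9 len=3
Fragment 4: offset=14 len=4
Fragment 5: offset=2 len=2
Gaps: 4-8

Answer: 4-8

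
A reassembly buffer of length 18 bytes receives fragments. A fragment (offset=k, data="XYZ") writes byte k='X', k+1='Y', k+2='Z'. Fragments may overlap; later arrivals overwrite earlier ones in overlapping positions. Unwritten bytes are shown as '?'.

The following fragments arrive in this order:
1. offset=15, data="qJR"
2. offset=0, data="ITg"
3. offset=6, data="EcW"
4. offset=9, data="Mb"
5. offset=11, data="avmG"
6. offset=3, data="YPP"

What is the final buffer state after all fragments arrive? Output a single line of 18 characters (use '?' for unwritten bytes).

Answer: ITgYPPEcWMbavmGqJR

Derivation:
Fragment 1: offset=15 data="qJR" -> buffer=???????????????qJR
Fragment 2: offset=0 data="ITg" -> buffer=ITg????????????qJR
Fragment 3: offset=6 data="EcW" -> buffer=ITg???EcW??????qJR
Fragment 4: offset=9 data="Mb" -> buffer=ITg???EcWMb????qJR
Fragment 5: offset=11 data="avmG" -> buffer=ITg???EcWMbavmGqJR
Fragment 6: offset=3 data="YPP" -> buffer=ITgYPPEcWMbavmGqJR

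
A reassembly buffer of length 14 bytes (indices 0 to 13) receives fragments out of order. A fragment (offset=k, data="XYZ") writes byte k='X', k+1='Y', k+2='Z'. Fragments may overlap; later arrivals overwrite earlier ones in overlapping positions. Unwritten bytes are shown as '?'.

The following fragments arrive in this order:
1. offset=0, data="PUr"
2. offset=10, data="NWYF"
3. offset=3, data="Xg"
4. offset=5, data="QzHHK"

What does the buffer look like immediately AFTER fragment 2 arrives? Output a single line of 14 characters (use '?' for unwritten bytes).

Fragment 1: offset=0 data="PUr" -> buffer=PUr???????????
Fragment 2: offset=10 data="NWYF" -> buffer=PUr???????NWYF

Answer: PUr???????NWYF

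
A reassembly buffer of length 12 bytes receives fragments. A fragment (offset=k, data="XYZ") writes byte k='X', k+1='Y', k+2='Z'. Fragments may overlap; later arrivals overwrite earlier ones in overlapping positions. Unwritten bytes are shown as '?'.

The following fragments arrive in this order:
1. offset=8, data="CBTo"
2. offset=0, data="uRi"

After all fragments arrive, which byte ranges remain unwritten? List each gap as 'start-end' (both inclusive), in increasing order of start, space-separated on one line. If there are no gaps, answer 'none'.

Answer: 3-7

Derivation:
Fragment 1: offset=8 len=4
Fragment 2: offset=0 len=3
Gaps: 3-7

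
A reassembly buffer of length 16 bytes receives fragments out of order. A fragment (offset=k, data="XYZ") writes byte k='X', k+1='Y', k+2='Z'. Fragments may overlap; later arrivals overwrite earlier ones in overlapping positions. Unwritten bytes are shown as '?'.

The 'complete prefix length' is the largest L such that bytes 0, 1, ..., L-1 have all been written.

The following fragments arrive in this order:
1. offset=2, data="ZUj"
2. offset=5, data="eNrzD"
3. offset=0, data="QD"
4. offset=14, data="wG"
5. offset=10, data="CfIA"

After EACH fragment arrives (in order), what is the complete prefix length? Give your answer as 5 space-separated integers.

Answer: 0 0 10 10 16

Derivation:
Fragment 1: offset=2 data="ZUj" -> buffer=??ZUj??????????? -> prefix_len=0
Fragment 2: offset=5 data="eNrzD" -> buffer=??ZUjeNrzD?????? -> prefix_len=0
Fragment 3: offset=0 data="QD" -> buffer=QDZUjeNrzD?????? -> prefix_len=10
Fragment 4: offset=14 data="wG" -> buffer=QDZUjeNrzD????wG -> prefix_len=10
Fragment 5: offset=10 data="CfIA" -> buffer=QDZUjeNrzDCfIAwG -> prefix_len=16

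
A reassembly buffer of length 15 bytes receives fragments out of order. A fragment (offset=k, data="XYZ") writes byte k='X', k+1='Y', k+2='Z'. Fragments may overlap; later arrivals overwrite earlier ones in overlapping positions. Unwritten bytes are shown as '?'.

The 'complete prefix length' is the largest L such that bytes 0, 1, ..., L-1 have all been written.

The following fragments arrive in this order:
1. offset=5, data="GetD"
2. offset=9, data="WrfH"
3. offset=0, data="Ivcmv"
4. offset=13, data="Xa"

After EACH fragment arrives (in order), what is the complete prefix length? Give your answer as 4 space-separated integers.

Fragment 1: offset=5 data="GetD" -> buffer=?????GetD?????? -> prefix_len=0
Fragment 2: offset=9 data="WrfH" -> buffer=?????GetDWrfH?? -> prefix_len=0
Fragment 3: offset=0 data="Ivcmv" -> buffer=IvcmvGetDWrfH?? -> prefix_len=13
Fragment 4: offset=13 data="Xa" -> buffer=IvcmvGetDWrfHXa -> prefix_len=15

Answer: 0 0 13 15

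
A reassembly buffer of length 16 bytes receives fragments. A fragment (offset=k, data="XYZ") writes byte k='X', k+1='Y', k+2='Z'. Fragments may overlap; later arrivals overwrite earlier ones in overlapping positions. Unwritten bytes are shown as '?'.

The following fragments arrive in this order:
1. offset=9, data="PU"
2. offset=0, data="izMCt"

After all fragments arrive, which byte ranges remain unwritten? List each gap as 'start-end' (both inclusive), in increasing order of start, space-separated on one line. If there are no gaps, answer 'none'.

Fragment 1: offset=9 len=2
Fragment 2: offset=0 len=5
Gaps: 5-8 11-15

Answer: 5-8 11-15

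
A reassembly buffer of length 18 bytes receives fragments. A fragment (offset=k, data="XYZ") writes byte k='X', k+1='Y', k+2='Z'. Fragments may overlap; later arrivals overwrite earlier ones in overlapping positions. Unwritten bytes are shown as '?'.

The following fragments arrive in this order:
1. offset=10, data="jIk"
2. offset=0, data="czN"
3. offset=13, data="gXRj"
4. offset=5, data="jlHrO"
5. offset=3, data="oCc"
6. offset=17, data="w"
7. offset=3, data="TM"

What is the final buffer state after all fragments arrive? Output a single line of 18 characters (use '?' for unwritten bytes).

Answer: czNTMclHrOjIkgXRjw

Derivation:
Fragment 1: offset=10 data="jIk" -> buffer=??????????jIk?????
Fragment 2: offset=0 data="czN" -> buffer=czN???????jIk?????
Fragment 3: offset=13 data="gXRj" -> buffer=czN???????jIkgXRj?
Fragment 4: offset=5 data="jlHrO" -> buffer=czN??jlHrOjIkgXRj?
Fragment 5: offset=3 data="oCc" -> buffer=czNoCclHrOjIkgXRj?
Fragment 6: offset=17 data="w" -> buffer=czNoCclHrOjIkgXRjw
Fragment 7: offset=3 data="TM" -> buffer=czNTMclHrOjIkgXRjw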